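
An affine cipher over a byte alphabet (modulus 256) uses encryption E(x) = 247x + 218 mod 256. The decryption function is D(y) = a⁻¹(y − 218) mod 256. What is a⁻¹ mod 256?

Extended Euclidean algorithm:
256 = 1×247 + 9
247 = 27×9 + 4
9 = 2×4 + 1
4 = 4×1 + 0
Since gcd(247, 256) = 1, back-substitute to write 1 as a combination:
1 = 9 − 2·4
1 = −2·247 + 55·9
1 = 55·256 − 57·247
Thus 247·(-57) ≡ 1 (mod 256); reducing, -57 mod 256 = 199.

199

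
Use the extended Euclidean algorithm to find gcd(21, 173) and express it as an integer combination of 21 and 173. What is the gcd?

1

Repeated division:
173 = 8*21 + 5
21 = 4*5 + 1
5 = 5*1 + 0
gcd(21, 173) = 1.
Back-substituting:
1 = 21 − 4·5
1 = −4·173 + 33·21
So 1 = (-4)·173 + (33)·21.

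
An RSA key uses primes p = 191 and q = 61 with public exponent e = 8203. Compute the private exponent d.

φ(n) = (p−1)(q−1) = 190·60 = 11400.
Need d with 8203·d ≡ 1 (mod 11400). Apply the extended Euclidean algorithm:
11400 = 1×8203 + 3197
8203 = 2×3197 + 1809
3197 = 1×1809 + 1388
1809 = 1×1388 + 421
1388 = 3×421 + 125
421 = 3×125 + 46
125 = 2×46 + 33
46 = 1×33 + 13
33 = 2×13 + 7
13 = 1×7 + 6
7 = 1×6 + 1
6 = 6×1 + 0
Back-substitute:
1 = 7 − 6
1 = −13 + 2·7
1 = 2·33 − 5·13
1 = −5·46 + 7·33
1 = 7·125 − 19·46
1 = −19·421 + 64·125
1 = 64·1388 − 211·421
1 = −211·1809 + 275·1388
1 = 275·3197 − 486·1809
1 = −486·8203 + 1247·3197
1 = 1247·11400 − 1733·8203
So 8203·(-1733) ≡ 1 (mod 11400), hence d ≡ -1733 ≡ 9667 (mod 11400).

9667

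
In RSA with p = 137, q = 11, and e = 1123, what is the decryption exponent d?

φ(n) = (p−1)(q−1) = 136·10 = 1360.
Need d with 1123·d ≡ 1 (mod 1360). Apply the extended Euclidean algorithm:
1360 = 1×1123 + 237
1123 = 4×237 + 175
237 = 1×175 + 62
175 = 2×62 + 51
62 = 1×51 + 11
51 = 4×11 + 7
11 = 1×7 + 4
7 = 1×4 + 3
4 = 1×3 + 1
3 = 3×1 + 0
Back-substitute:
1 = 4 − 3
1 = −7 + 2·4
1 = 2·11 − 3·7
1 = −3·51 + 14·11
1 = 14·62 − 17·51
1 = −17·175 + 48·62
1 = 48·237 − 65·175
1 = −65·1123 + 308·237
1 = 308·1360 − 373·1123
So 1123·(-373) ≡ 1 (mod 1360), hence d ≡ -373 ≡ 987 (mod 1360).

987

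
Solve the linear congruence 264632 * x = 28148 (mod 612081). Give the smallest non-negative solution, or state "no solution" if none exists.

62200

First find gcd(264632, 612081):
612081 = 2×264632 + 82817
264632 = 3×82817 + 16181
82817 = 5×16181 + 1912
16181 = 8×1912 + 885
1912 = 2×885 + 142
885 = 6×142 + 33
142 = 4×33 + 10
33 = 3×10 + 3
10 = 3×3 + 1
3 = 3×1 + 0
gcd = 1, so a unique solution mod 612081 exists.
Back-substitute for the Bézout coefficients:
1 = 10 − 3·3
1 = −3·33 + 10·10
1 = 10·142 − 43·33
1 = −43·885 + 268·142
1 = 268·1912 − 579·885
1 = −579·16181 + 4900·1912
1 = 4900·82817 − 25079·16181
1 = −25079·264632 + 80137·82817
1 = 80137·612081 − 185353·264632
So 264632·(-185353) ≡ 1 (mod 612081), giving 264632⁻¹ ≡ 426728.
x ≡ 264632⁻¹·28148 ≡ 426728·28148 ≡ 62200 (mod 612081).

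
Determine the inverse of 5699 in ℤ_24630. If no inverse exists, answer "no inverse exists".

19379

Run Euclid on (24630, 5699):
24630 = 4·5699 + 1834
5699 = 3·1834 + 197
1834 = 9·197 + 61
197 = 3·61 + 14
61 = 4·14 + 5
14 = 2·5 + 4
5 = 1·4 + 1
4 = 4·1 + 0
Since gcd(5699, 24630) = 1, back-substitute to write 1 as a combination:
1 = 5 − 4
1 = −14 + 3·5
1 = 3·61 − 13·14
1 = −13·197 + 42·61
1 = 42·1834 − 391·197
1 = −391·5699 + 1215·1834
1 = 1215·24630 − 5251·5699
Thus 5699·(-5251) ≡ 1 (mod 24630); reducing, -5251 mod 24630 = 19379.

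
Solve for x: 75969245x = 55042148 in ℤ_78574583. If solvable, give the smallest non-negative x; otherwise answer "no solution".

51925702

First find gcd(75969245, 78574583):
78574583 = 1*75969245 + 2605338
75969245 = 29*2605338 + 414443
2605338 = 6*414443 + 118680
414443 = 3*118680 + 58403
118680 = 2*58403 + 1874
58403 = 31*1874 + 309
1874 = 6*309 + 20
309 = 15*20 + 9
20 = 2*9 + 2
9 = 4*2 + 1
2 = 2*1 + 0
gcd = 1, so a unique solution mod 78574583 exists.
Back-substitute for the Bézout coefficients:
1 = 9 − 4·2
1 = −4·20 + 9·9
1 = 9·309 − 139·20
1 = −139·1874 + 843·309
1 = 843·58403 − 26272·1874
1 = −26272·118680 + 53387·58403
1 = 53387·414443 − 186433·118680
1 = −186433·2605338 + 1171985·414443
1 = 1171985·75969245 − 34173998·2605338
1 = −34173998·78574583 + 35345983·75969245
So 75969245·(35345983) ≡ 1 (mod 78574583), giving 75969245⁻¹ ≡ 35345983.
x ≡ 75969245⁻¹·55042148 ≡ 35345983·55042148 ≡ 51925702 (mod 78574583).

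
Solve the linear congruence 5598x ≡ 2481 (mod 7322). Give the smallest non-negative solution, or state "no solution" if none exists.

gcd(5598, 7322):
7322 = 1×5598 + 1724
5598 = 3×1724 + 426
1724 = 4×426 + 20
426 = 21×20 + 6
20 = 3×6 + 2
6 = 3×2 + 0
gcd = 2, but 2 ∤ 2481, so the congruence has no solution.

no solution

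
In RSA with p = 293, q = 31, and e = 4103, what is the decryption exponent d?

φ(n) = (p−1)(q−1) = 292·30 = 8760.
Need d with 4103·d ≡ 1 (mod 8760). Apply the extended Euclidean algorithm:
8760 = 2·4103 + 554
4103 = 7·554 + 225
554 = 2·225 + 104
225 = 2·104 + 17
104 = 6·17 + 2
17 = 8·2 + 1
2 = 2·1 + 0
Back-substitute:
1 = 17 − 8·2
1 = −8·104 + 49·17
1 = 49·225 − 106·104
1 = −106·554 + 261·225
1 = 261·4103 − 1933·554
1 = −1933·8760 + 4127·4103
So 4103·4127 ≡ 1 (mod 8760), hence d = 4127.

4127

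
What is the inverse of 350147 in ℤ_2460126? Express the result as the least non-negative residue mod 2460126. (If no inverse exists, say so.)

1630709

Apply the Euclidean algorithm to 2460126 and 350147:
2460126 = 7×350147 + 9097
350147 = 38×9097 + 4461
9097 = 2×4461 + 175
4461 = 25×175 + 86
175 = 2×86 + 3
86 = 28×3 + 2
3 = 1×2 + 1
2 = 2×1 + 0
The gcd is 1. Working backward:
1 = 3 − 2
1 = −86 + 29·3
1 = 29·175 − 59·86
1 = −59·4461 + 1504·175
1 = 1504·9097 − 3067·4461
1 = −3067·350147 + 118050·9097
1 = 118050·2460126 − 829417·350147
Hence 350147⁻¹ ≡ -829417 ≡ 1630709 (mod 2460126).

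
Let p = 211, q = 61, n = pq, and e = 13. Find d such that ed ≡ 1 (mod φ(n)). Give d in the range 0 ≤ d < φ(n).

φ(n) = (p−1)(q−1) = 210·60 = 12600.
Need d with 13·d ≡ 1 (mod 12600). Apply the extended Euclidean algorithm:
12600 = 969*13 + 3
13 = 4*3 + 1
3 = 3*1 + 0
Back-substitute:
1 = 13 − 4·3
1 = −4·12600 + 3877·13
So 13·3877 ≡ 1 (mod 12600), hence d = 3877.

3877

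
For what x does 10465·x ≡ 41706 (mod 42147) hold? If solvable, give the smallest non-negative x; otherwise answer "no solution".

153

First find gcd(10465, 42147):
42147 = 4·10465 + 287
10465 = 36·287 + 133
287 = 2·133 + 21
133 = 6·21 + 7
21 = 3·7 + 0
gcd = 7 and 7 | 41706, so solutions exist. Divide through by 7: 1495x ≡ 5958 (mod 6021).
Now find 1495⁻¹ mod 6021:
6021 = 4·1495 + 41
1495 = 36·41 + 19
41 = 2·19 + 3
19 = 6·3 + 1
3 = 3·1 + 0
Back-substitute:
1 = 19 − 6·3
1 = −6·41 + 13·19
1 = 13·1495 − 474·41
1 = −474·6021 + 1909·1495
So 1495⁻¹ ≡ 1909 (mod 6021).
Then x ≡ 1909·5958 ≡ 153 (mod 6021); the smallest non-negative solution is x = 153.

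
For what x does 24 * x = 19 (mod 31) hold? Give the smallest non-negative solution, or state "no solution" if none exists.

15

First find gcd(24, 31):
31 = 1×24 + 7
24 = 3×7 + 3
7 = 2×3 + 1
3 = 3×1 + 0
gcd = 1, so a unique solution mod 31 exists.
Back-substitute for the Bézout coefficients:
1 = 7 − 2·3
1 = −2·24 + 7·7
1 = 7·31 − 9·24
So 24·(-9) ≡ 1 (mod 31), giving 24⁻¹ ≡ 22.
x ≡ 24⁻¹·19 ≡ 22·19 ≡ 15 (mod 31).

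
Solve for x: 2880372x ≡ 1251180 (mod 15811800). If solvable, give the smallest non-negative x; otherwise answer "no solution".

452165

First find gcd(2880372, 15811800):
15811800 = 5*2880372 + 1409940
2880372 = 2*1409940 + 60492
1409940 = 23*60492 + 18624
60492 = 3*18624 + 4620
18624 = 4*4620 + 144
4620 = 32*144 + 12
144 = 12*12 + 0
gcd = 12 and 12 | 1251180, so solutions exist. Divide through by 12: 240031x ≡ 104265 (mod 1317650).
Now find 240031⁻¹ mod 1317650:
1317650 = 5·240031 + 117495
240031 = 2·117495 + 5041
117495 = 23·5041 + 1552
5041 = 3·1552 + 385
1552 = 4·385 + 12
385 = 32·12 + 1
12 = 12·1 + 0
Back-substitute:
1 = 385 − 32·12
1 = −32·1552 + 129·385
1 = 129·5041 − 419·1552
1 = −419·117495 + 9766·5041
1 = 9766·240031 − 19951·117495
1 = −19951·1317650 + 109521·240031
So 240031⁻¹ ≡ 109521 (mod 1317650).
Then x ≡ 109521·104265 ≡ 452165 (mod 1317650); the smallest non-negative solution is x = 452165.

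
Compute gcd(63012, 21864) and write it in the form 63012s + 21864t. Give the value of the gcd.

12

Repeated division:
63012 = 2*21864 + 19284
21864 = 1*19284 + 2580
19284 = 7*2580 + 1224
2580 = 2*1224 + 132
1224 = 9*132 + 36
132 = 3*36 + 24
36 = 1*24 + 12
24 = 2*12 + 0
gcd(63012, 21864) = 12.
Working backward:
12 = 36 − 24
12 = −132 + 4·36
12 = 4·1224 − 37·132
12 = −37·2580 + 78·1224
12 = 78·19284 − 583·2580
12 = −583·21864 + 661·19284
12 = 661·63012 − 1905·21864
So 12 = (661)·63012 + (-1905)·21864.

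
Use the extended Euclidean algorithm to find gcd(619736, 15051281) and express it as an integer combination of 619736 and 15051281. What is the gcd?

1

Apply Euclid's algorithm to 15051281 and 619736:
15051281 = 24·619736 + 177617
619736 = 3·177617 + 86885
177617 = 2·86885 + 3847
86885 = 22·3847 + 2251
3847 = 1·2251 + 1596
2251 = 1·1596 + 655
1596 = 2·655 + 286
655 = 2·286 + 83
286 = 3·83 + 37
83 = 2·37 + 9
37 = 4·9 + 1
9 = 9·1 + 0
gcd(619736, 15051281) = 1.
Working backward:
1 = 37 − 4·9
1 = −4·83 + 9·37
1 = 9·286 − 31·83
1 = −31·655 + 71·286
1 = 71·1596 − 173·655
1 = −173·2251 + 244·1596
1 = 244·3847 − 417·2251
1 = −417·86885 + 9418·3847
1 = 9418·177617 − 19253·86885
1 = −19253·619736 + 67177·177617
1 = 67177·15051281 − 1631501·619736
So 1 = (67177)·15051281 + (-1631501)·619736.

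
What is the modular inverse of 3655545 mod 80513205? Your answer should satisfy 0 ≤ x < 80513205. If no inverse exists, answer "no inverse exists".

Euclidean algorithm on 80513205, 3655545:
80513205 = 22·3655545 + 91215
3655545 = 40·91215 + 6945
91215 = 13·6945 + 930
6945 = 7·930 + 435
930 = 2·435 + 60
435 = 7·60 + 15
60 = 4·15 + 0
gcd(3655545, 80513205) = 15 ≠ 1, so 3655545 has no multiplicative inverse modulo 80513205.

no inverse exists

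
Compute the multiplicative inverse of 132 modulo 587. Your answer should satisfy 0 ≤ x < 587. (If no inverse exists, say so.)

378

Extended Euclidean algorithm:
587 = 4·132 + 59
132 = 2·59 + 14
59 = 4·14 + 3
14 = 4·3 + 2
3 = 1·2 + 1
2 = 2·1 + 0
The gcd is 1. Working backward:
1 = 3 − 2
1 = −14 + 5·3
1 = 5·59 − 21·14
1 = −21·132 + 47·59
1 = 47·587 − 209·132
Hence 132⁻¹ ≡ -209 ≡ 378 (mod 587).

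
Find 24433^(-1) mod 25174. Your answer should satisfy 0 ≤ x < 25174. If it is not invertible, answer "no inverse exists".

1257

Run Euclid on (25174, 24433):
25174 = 1×24433 + 741
24433 = 32×741 + 721
741 = 1×721 + 20
721 = 36×20 + 1
20 = 20×1 + 0
gcd = 1, so the inverse exists. Back-substitute:
1 = 721 − 36·20
1 = −36·741 + 37·721
1 = 37·24433 − 1220·741
1 = −1220·25174 + 1257·24433
So 24433·1257 ≡ 1 (mod 25174).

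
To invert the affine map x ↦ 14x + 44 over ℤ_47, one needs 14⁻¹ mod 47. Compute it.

37

Extended Euclidean algorithm:
47 = 3·14 + 5
14 = 2·5 + 4
5 = 1·4 + 1
4 = 4·1 + 0
Since gcd(14, 47) = 1, back-substitute to write 1 as a combination:
1 = 5 − 4
1 = −14 + 3·5
1 = 3·47 − 10·14
Thus 14·(-10) ≡ 1 (mod 47); reducing, -10 mod 47 = 37.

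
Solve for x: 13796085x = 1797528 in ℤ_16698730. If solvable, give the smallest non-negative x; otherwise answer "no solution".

no solution

gcd(13796085, 16698730):
16698730 = 1·13796085 + 2902645
13796085 = 4·2902645 + 2185505
2902645 = 1·2185505 + 717140
2185505 = 3·717140 + 34085
717140 = 21·34085 + 1355
34085 = 25·1355 + 210
1355 = 6·210 + 95
210 = 2·95 + 20
95 = 4·20 + 15
20 = 1·15 + 5
15 = 3·5 + 0
gcd = 5, but 5 ∤ 1797528, so the congruence has no solution.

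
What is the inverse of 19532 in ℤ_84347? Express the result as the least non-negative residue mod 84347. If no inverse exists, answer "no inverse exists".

Apply the Euclidean algorithm to 84347 and 19532:
84347 = 4*19532 + 6219
19532 = 3*6219 + 875
6219 = 7*875 + 94
875 = 9*94 + 29
94 = 3*29 + 7
29 = 4*7 + 1
7 = 7*1 + 0
Since gcd(19532, 84347) = 1, back-substitute to write 1 as a combination:
1 = 29 − 4·7
1 = −4·94 + 13·29
1 = 13·875 − 121·94
1 = −121·6219 + 860·875
1 = 860·19532 − 2701·6219
1 = −2701·84347 + 11664·19532
So 19532·11664 ≡ 1 (mod 84347).

11664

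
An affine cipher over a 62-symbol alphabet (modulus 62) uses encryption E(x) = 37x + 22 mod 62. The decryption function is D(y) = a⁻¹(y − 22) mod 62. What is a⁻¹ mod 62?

57

gcd(62, 37) by repeated division:
62 = 1*37 + 25
37 = 1*25 + 12
25 = 2*12 + 1
12 = 12*1 + 0
The gcd is 1. Working backward:
1 = 25 − 2·12
1 = −2·37 + 3·25
1 = 3·62 − 5·37
Hence 37⁻¹ ≡ -5 ≡ 57 (mod 62).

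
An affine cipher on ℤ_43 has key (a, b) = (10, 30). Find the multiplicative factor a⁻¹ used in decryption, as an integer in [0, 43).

gcd(43, 10) by repeated division:
43 = 4·10 + 3
10 = 3·3 + 1
3 = 3·1 + 0
Since gcd(10, 43) = 1, back-substitute to write 1 as a combination:
1 = 10 − 3·3
1 = −3·43 + 13·10
So 10·13 ≡ 1 (mod 43).

13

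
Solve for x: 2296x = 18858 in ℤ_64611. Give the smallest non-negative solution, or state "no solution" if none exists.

2766

First find gcd(2296, 64611):
64611 = 28×2296 + 323
2296 = 7×323 + 35
323 = 9×35 + 8
35 = 4×8 + 3
8 = 2×3 + 2
3 = 1×2 + 1
2 = 2×1 + 0
gcd = 1, so a unique solution mod 64611 exists.
Back-substitute for the Bézout coefficients:
1 = 3 − 2
1 = −8 + 3·3
1 = 3·35 − 13·8
1 = −13·323 + 120·35
1 = 120·2296 − 853·323
1 = −853·64611 + 24004·2296
So 2296·(24004) ≡ 1 (mod 64611), giving 2296⁻¹ ≡ 24004.
x ≡ 2296⁻¹·18858 ≡ 24004·18858 ≡ 2766 (mod 64611).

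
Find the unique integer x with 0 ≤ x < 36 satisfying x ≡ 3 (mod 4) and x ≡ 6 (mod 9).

15

Write x = 3 + 4·k. Then 4·k ≡ 6 − 3 ≡ 3 (mod 9).
Need 4⁻¹ mod 9. Extended Euclid on (9, 4):
9 = 2*4 + 1
4 = 4*1 + 0
Back-substitute:
1 = 9 − 2·4
4⁻¹ ≡ 7 (mod 9), so k ≡ 7·3 ≡ 3 (mod 9).
x = 3 + 4·3 = 15.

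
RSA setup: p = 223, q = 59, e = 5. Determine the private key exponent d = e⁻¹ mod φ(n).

φ(n) = (p−1)(q−1) = 222·58 = 12876.
Need d with 5·d ≡ 1 (mod 12876). Apply the extended Euclidean algorithm:
12876 = 2575·5 + 1
5 = 5·1 + 0
Back-substitute:
1 = 12876 − 2575·5
So 5·(-2575) ≡ 1 (mod 12876), hence d ≡ -2575 ≡ 10301 (mod 12876).

10301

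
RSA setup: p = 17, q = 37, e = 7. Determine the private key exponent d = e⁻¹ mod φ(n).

φ(n) = (p−1)(q−1) = 16·36 = 576.
Need d with 7·d ≡ 1 (mod 576). Apply the extended Euclidean algorithm:
576 = 82*7 + 2
7 = 3*2 + 1
2 = 2*1 + 0
Back-substitute:
1 = 7 − 3·2
1 = −3·576 + 247·7
So 7·247 ≡ 1 (mod 576), hence d = 247.

247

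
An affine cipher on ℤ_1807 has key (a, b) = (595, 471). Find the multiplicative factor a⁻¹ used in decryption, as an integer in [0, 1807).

Apply the Euclidean algorithm to 1807 and 595:
1807 = 3·595 + 22
595 = 27·22 + 1
22 = 22·1 + 0
gcd = 1, so the inverse exists. Back-substitute:
1 = 595 − 27·22
1 = −27·1807 + 82·595
So 595·82 ≡ 1 (mod 1807).

82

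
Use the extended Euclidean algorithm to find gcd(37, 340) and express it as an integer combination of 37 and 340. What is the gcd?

1

Euclidean algorithm:
340 = 9·37 + 7
37 = 5·7 + 2
7 = 3·2 + 1
2 = 2·1 + 0
gcd(37, 340) = 1.
Express as a combination:
1 = 7 − 3·2
1 = −3·37 + 16·7
1 = 16·340 − 147·37
So 1 = (16)·340 + (-147)·37.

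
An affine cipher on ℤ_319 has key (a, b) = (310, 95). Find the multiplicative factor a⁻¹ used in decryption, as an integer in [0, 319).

248

Run Euclid on (319, 310):
319 = 1*310 + 9
310 = 34*9 + 4
9 = 2*4 + 1
4 = 4*1 + 0
Since gcd(310, 319) = 1, back-substitute to write 1 as a combination:
1 = 9 − 2·4
1 = −2·310 + 69·9
1 = 69·319 − 71·310
Hence 310⁻¹ ≡ -71 ≡ 248 (mod 319).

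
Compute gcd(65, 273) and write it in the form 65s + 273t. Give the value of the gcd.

Apply Euclid's algorithm to 273 and 65:
273 = 4*65 + 13
65 = 5*13 + 0
gcd(65, 273) = 13.
Back-substituting:
13 = 273 − 4·65
So 13 = (1)·273 + (-4)·65.

13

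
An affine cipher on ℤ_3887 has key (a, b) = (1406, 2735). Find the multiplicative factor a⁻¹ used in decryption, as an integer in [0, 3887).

Run Euclid on (3887, 1406):
3887 = 2×1406 + 1075
1406 = 1×1075 + 331
1075 = 3×331 + 82
331 = 4×82 + 3
82 = 27×3 + 1
3 = 3×1 + 0
The gcd is 1. Working backward:
1 = 82 − 27·3
1 = −27·331 + 109·82
1 = 109·1075 − 354·331
1 = −354·1406 + 463·1075
1 = 463·3887 − 1280·1406
Hence 1406⁻¹ ≡ -1280 ≡ 2607 (mod 3887).

2607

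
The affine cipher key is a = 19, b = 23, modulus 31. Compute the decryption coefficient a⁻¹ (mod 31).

Apply the Euclidean algorithm to 31 and 19:
31 = 1×19 + 12
19 = 1×12 + 7
12 = 1×7 + 5
7 = 1×5 + 2
5 = 2×2 + 1
2 = 2×1 + 0
Since gcd(19, 31) = 1, back-substitute to write 1 as a combination:
1 = 5 − 2·2
1 = −2·7 + 3·5
1 = 3·12 − 5·7
1 = −5·19 + 8·12
1 = 8·31 − 13·19
Hence 19⁻¹ ≡ -13 ≡ 18 (mod 31).

18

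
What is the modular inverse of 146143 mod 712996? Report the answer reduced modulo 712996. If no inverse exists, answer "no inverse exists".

363399

Run Euclid on (712996, 146143):
712996 = 4·146143 + 128424
146143 = 1·128424 + 17719
128424 = 7·17719 + 4391
17719 = 4·4391 + 155
4391 = 28·155 + 51
155 = 3·51 + 2
51 = 25·2 + 1
2 = 2·1 + 0
The gcd is 1. Working backward:
1 = 51 − 25·2
1 = −25·155 + 76·51
1 = 76·4391 − 2153·155
1 = −2153·17719 + 8688·4391
1 = 8688·128424 − 62969·17719
1 = −62969·146143 + 71657·128424
1 = 71657·712996 − 349597·146143
Thus 146143·(-349597) ≡ 1 (mod 712996); reducing, -349597 mod 712996 = 363399.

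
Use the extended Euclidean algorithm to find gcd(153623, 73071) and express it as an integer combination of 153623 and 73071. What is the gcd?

1

Repeated division:
153623 = 2*73071 + 7481
73071 = 9*7481 + 5742
7481 = 1*5742 + 1739
5742 = 3*1739 + 525
1739 = 3*525 + 164
525 = 3*164 + 33
164 = 4*33 + 32
33 = 1*32 + 1
32 = 32*1 + 0
gcd(153623, 73071) = 1.
Express as a combination:
1 = 33 − 32
1 = −164 + 5·33
1 = 5·525 − 16·164
1 = −16·1739 + 53·525
1 = 53·5742 − 175·1739
1 = −175·7481 + 228·5742
1 = 228·73071 − 2227·7481
1 = −2227·153623 + 4682·73071
So 1 = (-2227)·153623 + (4682)·73071.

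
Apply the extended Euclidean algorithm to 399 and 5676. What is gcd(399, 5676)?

Euclidean algorithm:
5676 = 14·399 + 90
399 = 4·90 + 39
90 = 2·39 + 12
39 = 3·12 + 3
12 = 4·3 + 0
gcd(399, 5676) = 3.
Working backward:
3 = 39 − 3·12
3 = −3·90 + 7·39
3 = 7·399 − 31·90
3 = −31·5676 + 441·399
So 3 = (-31)·5676 + (441)·399.

3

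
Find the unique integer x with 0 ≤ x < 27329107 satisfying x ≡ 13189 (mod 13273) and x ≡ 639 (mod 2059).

Write x = 13189 + 13273·k. Then 13273·k ≡ 639 − 13189 ≡ 1863 (mod 2059).
Need 13273⁻¹ mod 2059. Extended Euclid on (2059, 919):
2059 = 2×919 + 221
919 = 4×221 + 35
221 = 6×35 + 11
35 = 3×11 + 2
11 = 5×2 + 1
2 = 2×1 + 0
Back-substitute:
1 = 11 − 5·2
1 = −5·35 + 16·11
1 = 16·221 − 101·35
1 = −101·919 + 420·221
1 = 420·2059 − 941·919
13273⁻¹ ≡ 1118 (mod 2059), so k ≡ 1118·1863 ≡ 1185 (mod 2059).
x = 13189 + 13273·1185 = 15741694.

15741694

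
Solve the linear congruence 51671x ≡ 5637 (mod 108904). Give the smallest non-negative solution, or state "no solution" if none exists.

First find gcd(51671, 108904):
108904 = 2×51671 + 5562
51671 = 9×5562 + 1613
5562 = 3×1613 + 723
1613 = 2×723 + 167
723 = 4×167 + 55
167 = 3×55 + 2
55 = 27×2 + 1
2 = 2×1 + 0
gcd = 1, so a unique solution mod 108904 exists.
Back-substitute for the Bézout coefficients:
1 = 55 − 27·2
1 = −27·167 + 82·55
1 = 82·723 − 355·167
1 = −355·1613 + 792·723
1 = 792·5562 − 2731·1613
1 = −2731·51671 + 25371·5562
1 = 25371·108904 − 53473·51671
So 51671·(-53473) ≡ 1 (mod 108904), giving 51671⁻¹ ≡ 55431.
x ≡ 51671⁻¹·5637 ≡ 55431·5637 ≡ 18971 (mod 108904).

18971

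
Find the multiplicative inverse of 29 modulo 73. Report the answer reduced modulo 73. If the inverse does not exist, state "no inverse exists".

68

Apply the Euclidean algorithm to 73 and 29:
73 = 2*29 + 15
29 = 1*15 + 14
15 = 1*14 + 1
14 = 14*1 + 0
The gcd is 1. Working backward:
1 = 15 − 14
1 = −29 + 2·15
1 = 2·73 − 5·29
Hence 29⁻¹ ≡ -5 ≡ 68 (mod 73).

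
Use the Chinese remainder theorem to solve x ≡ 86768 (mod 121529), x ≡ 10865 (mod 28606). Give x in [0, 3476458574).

Write x = 86768 + 121529·k. Then 121529·k ≡ 10865 − 86768 ≡ 9915 (mod 28606).
Need 121529⁻¹ mod 28606. Extended Euclid on (28606, 7105):
28606 = 4×7105 + 186
7105 = 38×186 + 37
186 = 5×37 + 1
37 = 37×1 + 0
Back-substitute:
1 = 186 − 5·37
1 = −5·7105 + 191·186
1 = 191·28606 − 769·7105
121529⁻¹ ≡ 27837 (mod 28606), so k ≡ 27837·9915 ≡ 13167 (mod 28606).
x = 86768 + 121529·13167 = 1600259111.

1600259111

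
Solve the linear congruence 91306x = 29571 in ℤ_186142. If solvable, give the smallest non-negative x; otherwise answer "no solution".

no solution

gcd(91306, 186142):
186142 = 2·91306 + 3530
91306 = 25·3530 + 3056
3530 = 1·3056 + 474
3056 = 6·474 + 212
474 = 2·212 + 50
212 = 4·50 + 12
50 = 4·12 + 2
12 = 6·2 + 0
gcd = 2, but 2 ∤ 29571, so the congruence has no solution.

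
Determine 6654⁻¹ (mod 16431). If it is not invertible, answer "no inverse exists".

no inverse exists

Compute gcd(6654, 16431):
16431 = 2×6654 + 3123
6654 = 2×3123 + 408
3123 = 7×408 + 267
408 = 1×267 + 141
267 = 1×141 + 126
141 = 1×126 + 15
126 = 8×15 + 6
15 = 2×6 + 3
6 = 2×3 + 0
gcd(6654, 16431) = 3 ≠ 1, so 6654 has no multiplicative inverse modulo 16431.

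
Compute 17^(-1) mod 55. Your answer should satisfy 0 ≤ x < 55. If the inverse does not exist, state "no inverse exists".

Run Euclid on (55, 17):
55 = 3*17 + 4
17 = 4*4 + 1
4 = 4*1 + 0
Since gcd(17, 55) = 1, back-substitute to write 1 as a combination:
1 = 17 − 4·4
1 = −4·55 + 13·17
So 17·13 ≡ 1 (mod 55).

13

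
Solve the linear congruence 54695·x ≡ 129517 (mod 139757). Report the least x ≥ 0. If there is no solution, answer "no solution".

24632

First find gcd(54695, 139757):
139757 = 2·54695 + 30367
54695 = 1·30367 + 24328
30367 = 1·24328 + 6039
24328 = 4·6039 + 172
6039 = 35·172 + 19
172 = 9·19 + 1
19 = 19·1 + 0
gcd = 1, so a unique solution mod 139757 exists.
Back-substitute for the Bézout coefficients:
1 = 172 − 9·19
1 = −9·6039 + 316·172
1 = 316·24328 − 1273·6039
1 = −1273·30367 + 1589·24328
1 = 1589·54695 − 2862·30367
1 = −2862·139757 + 7313·54695
So 54695·(7313) ≡ 1 (mod 139757), giving 54695⁻¹ ≡ 7313.
x ≡ 54695⁻¹·129517 ≡ 7313·129517 ≡ 24632 (mod 139757).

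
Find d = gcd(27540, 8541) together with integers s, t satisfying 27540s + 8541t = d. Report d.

9

Euclidean algorithm:
27540 = 3*8541 + 1917
8541 = 4*1917 + 873
1917 = 2*873 + 171
873 = 5*171 + 18
171 = 9*18 + 9
18 = 2*9 + 0
gcd(27540, 8541) = 9.
Working backward:
9 = 171 − 9·18
9 = −9·873 + 46·171
9 = 46·1917 − 101·873
9 = −101·8541 + 450·1917
9 = 450·27540 − 1451·8541
So 9 = (450)·27540 + (-1451)·8541.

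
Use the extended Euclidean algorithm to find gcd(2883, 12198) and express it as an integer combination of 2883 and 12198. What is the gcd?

Euclidean algorithm:
12198 = 4·2883 + 666
2883 = 4·666 + 219
666 = 3·219 + 9
219 = 24·9 + 3
9 = 3·3 + 0
gcd(2883, 12198) = 3.
Working backward:
3 = 219 − 24·9
3 = −24·666 + 73·219
3 = 73·2883 − 316·666
3 = −316·12198 + 1337·2883
So 3 = (-316)·12198 + (1337)·2883.

3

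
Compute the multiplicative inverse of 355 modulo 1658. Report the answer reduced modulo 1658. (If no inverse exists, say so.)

Run Euclid on (1658, 355):
1658 = 4×355 + 238
355 = 1×238 + 117
238 = 2×117 + 4
117 = 29×4 + 1
4 = 4×1 + 0
The gcd is 1. Working backward:
1 = 117 − 29·4
1 = −29·238 + 59·117
1 = 59·355 − 88·238
1 = −88·1658 + 411·355
So 355·411 ≡ 1 (mod 1658).

411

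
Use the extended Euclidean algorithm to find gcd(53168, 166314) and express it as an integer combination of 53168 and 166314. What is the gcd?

Apply Euclid's algorithm to 166314 and 53168:
166314 = 3×53168 + 6810
53168 = 7×6810 + 5498
6810 = 1×5498 + 1312
5498 = 4×1312 + 250
1312 = 5×250 + 62
250 = 4×62 + 2
62 = 31×2 + 0
gcd(53168, 166314) = 2.
Working backward:
2 = 250 − 4·62
2 = −4·1312 + 21·250
2 = 21·5498 − 88·1312
2 = −88·6810 + 109·5498
2 = 109·53168 − 851·6810
2 = −851·166314 + 2662·53168
So 2 = (-851)·166314 + (2662)·53168.

2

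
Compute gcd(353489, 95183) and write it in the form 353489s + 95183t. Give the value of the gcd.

Apply Euclid's algorithm to 353489 and 95183:
353489 = 3·95183 + 67940
95183 = 1·67940 + 27243
67940 = 2·27243 + 13454
27243 = 2·13454 + 335
13454 = 40·335 + 54
335 = 6·54 + 11
54 = 4·11 + 10
11 = 1·10 + 1
10 = 10·1 + 0
gcd(353489, 95183) = 1.
Express as a combination:
1 = 11 − 10
1 = −54 + 5·11
1 = 5·335 − 31·54
1 = −31·13454 + 1245·335
1 = 1245·27243 − 2521·13454
1 = −2521·67940 + 6287·27243
1 = 6287·95183 − 8808·67940
1 = −8808·353489 + 32711·95183
So 1 = (-8808)·353489 + (32711)·95183.

1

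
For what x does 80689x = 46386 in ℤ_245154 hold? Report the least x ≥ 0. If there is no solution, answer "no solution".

gcd(80689, 245154):
245154 = 3·80689 + 3087
80689 = 26·3087 + 427
3087 = 7·427 + 98
427 = 4·98 + 35
98 = 2·35 + 28
35 = 1·28 + 7
28 = 4·7 + 0
gcd = 7, but 7 ∤ 46386, so the congruence has no solution.

no solution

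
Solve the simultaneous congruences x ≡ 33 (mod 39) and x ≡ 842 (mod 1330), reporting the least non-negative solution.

Write x = 33 + 39·k. Then 39·k ≡ 842 − 33 ≡ 809 (mod 1330).
Need 39⁻¹ mod 1330. Extended Euclid on (1330, 39):
1330 = 34×39 + 4
39 = 9×4 + 3
4 = 1×3 + 1
3 = 3×1 + 0
Back-substitute:
1 = 4 − 3
1 = −39 + 10·4
1 = 10·1330 − 341·39
39⁻¹ ≡ 989 (mod 1330), so k ≡ 989·809 ≡ 771 (mod 1330).
x = 33 + 39·771 = 30102.

30102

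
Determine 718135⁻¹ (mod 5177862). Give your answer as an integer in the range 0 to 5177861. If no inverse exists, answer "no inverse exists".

gcd(5177862, 718135) by repeated division:
5177862 = 7*718135 + 150917
718135 = 4*150917 + 114467
150917 = 1*114467 + 36450
114467 = 3*36450 + 5117
36450 = 7*5117 + 631
5117 = 8*631 + 69
631 = 9*69 + 10
69 = 6*10 + 9
10 = 1*9 + 1
9 = 9*1 + 0
gcd = 1, so the inverse exists. Back-substitute:
1 = 10 − 9
1 = −69 + 7·10
1 = 7·631 − 64·69
1 = −64·5117 + 519·631
1 = 519·36450 − 3697·5117
1 = −3697·114467 + 11610·36450
1 = 11610·150917 − 15307·114467
1 = −15307·718135 + 72838·150917
1 = 72838·5177862 − 525173·718135
Thus 718135·(-525173) ≡ 1 (mod 5177862); reducing, -525173 mod 5177862 = 4652689.

4652689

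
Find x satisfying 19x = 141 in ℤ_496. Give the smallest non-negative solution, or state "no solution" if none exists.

First find gcd(19, 496):
496 = 26*19 + 2
19 = 9*2 + 1
2 = 2*1 + 0
gcd = 1, so a unique solution mod 496 exists.
Back-substitute for the Bézout coefficients:
1 = 19 − 9·2
1 = −9·496 + 235·19
So 19·(235) ≡ 1 (mod 496), giving 19⁻¹ ≡ 235.
x ≡ 19⁻¹·141 ≡ 235·141 ≡ 399 (mod 496).

399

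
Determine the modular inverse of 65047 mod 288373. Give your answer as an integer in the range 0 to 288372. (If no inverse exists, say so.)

Run Euclid on (288373, 65047):
288373 = 4×65047 + 28185
65047 = 2×28185 + 8677
28185 = 3×8677 + 2154
8677 = 4×2154 + 61
2154 = 35×61 + 19
61 = 3×19 + 4
19 = 4×4 + 3
4 = 1×3 + 1
3 = 3×1 + 0
The gcd is 1. Working backward:
1 = 4 − 3
1 = −19 + 5·4
1 = 5·61 − 16·19
1 = −16·2154 + 565·61
1 = 565·8677 − 2276·2154
1 = −2276·28185 + 7393·8677
1 = 7393·65047 − 17062·28185
1 = −17062·288373 + 75641·65047
So 65047·75641 ≡ 1 (mod 288373).

75641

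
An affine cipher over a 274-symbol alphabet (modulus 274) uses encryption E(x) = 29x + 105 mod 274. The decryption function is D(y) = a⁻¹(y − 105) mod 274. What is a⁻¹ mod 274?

189

Run Euclid on (274, 29):
274 = 9×29 + 13
29 = 2×13 + 3
13 = 4×3 + 1
3 = 3×1 + 0
gcd = 1, so the inverse exists. Back-substitute:
1 = 13 − 4·3
1 = −4·29 + 9·13
1 = 9·274 − 85·29
So 29·(-85) ≡ 1 (mod 274), and -85 ≡ 189 (mod 274).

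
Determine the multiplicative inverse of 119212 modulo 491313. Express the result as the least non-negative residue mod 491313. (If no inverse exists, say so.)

Apply the Euclidean algorithm to 491313 and 119212:
491313 = 4*119212 + 14465
119212 = 8*14465 + 3492
14465 = 4*3492 + 497
3492 = 7*497 + 13
497 = 38*13 + 3
13 = 4*3 + 1
3 = 3*1 + 0
gcd = 1, so the inverse exists. Back-substitute:
1 = 13 − 4·3
1 = −4·497 + 153·13
1 = 153·3492 − 1075·497
1 = −1075·14465 + 4453·3492
1 = 4453·119212 − 36699·14465
1 = −36699·491313 + 151249·119212
So 119212·151249 ≡ 1 (mod 491313).

151249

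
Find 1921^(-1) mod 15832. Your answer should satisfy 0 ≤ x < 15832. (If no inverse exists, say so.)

Run Euclid on (15832, 1921):
15832 = 8×1921 + 464
1921 = 4×464 + 65
464 = 7×65 + 9
65 = 7×9 + 2
9 = 4×2 + 1
2 = 2×1 + 0
Since gcd(1921, 15832) = 1, back-substitute to write 1 as a combination:
1 = 9 − 4·2
1 = −4·65 + 29·9
1 = 29·464 − 207·65
1 = −207·1921 + 857·464
1 = 857·15832 − 7063·1921
Thus 1921·(-7063) ≡ 1 (mod 15832); reducing, -7063 mod 15832 = 8769.

8769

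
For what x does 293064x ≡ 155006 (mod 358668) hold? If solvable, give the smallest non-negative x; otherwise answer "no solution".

no solution

gcd(293064, 358668):
358668 = 1×293064 + 65604
293064 = 4×65604 + 30648
65604 = 2×30648 + 4308
30648 = 7×4308 + 492
4308 = 8×492 + 372
492 = 1×372 + 120
372 = 3×120 + 12
120 = 10×12 + 0
gcd = 12, but 12 ∤ 155006, so the congruence has no solution.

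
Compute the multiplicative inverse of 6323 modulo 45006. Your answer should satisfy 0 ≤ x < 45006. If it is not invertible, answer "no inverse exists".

23681

gcd(45006, 6323) by repeated division:
45006 = 7·6323 + 745
6323 = 8·745 + 363
745 = 2·363 + 19
363 = 19·19 + 2
19 = 9·2 + 1
2 = 2·1 + 0
Since gcd(6323, 45006) = 1, back-substitute to write 1 as a combination:
1 = 19 − 9·2
1 = −9·363 + 172·19
1 = 172·745 − 353·363
1 = −353·6323 + 2996·745
1 = 2996·45006 − 21325·6323
So 6323·(-21325) ≡ 1 (mod 45006), and -21325 ≡ 23681 (mod 45006).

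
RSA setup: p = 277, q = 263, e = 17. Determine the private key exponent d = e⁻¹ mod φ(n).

12761

φ(n) = (p−1)(q−1) = 276·262 = 72312.
Need d with 17·d ≡ 1 (mod 72312). Apply the extended Euclidean algorithm:
72312 = 4253×17 + 11
17 = 1×11 + 6
11 = 1×6 + 5
6 = 1×5 + 1
5 = 5×1 + 0
Back-substitute:
1 = 6 − 5
1 = −11 + 2·6
1 = 2·17 − 3·11
1 = −3·72312 + 12761·17
So 17·12761 ≡ 1 (mod 72312), hence d = 12761.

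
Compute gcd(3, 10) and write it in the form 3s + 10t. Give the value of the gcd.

Repeated division:
10 = 3·3 + 1
3 = 3·1 + 0
gcd(3, 10) = 1.
Working backward:
1 = 10 − 3·3
So 1 = (1)·10 + (-3)·3.

1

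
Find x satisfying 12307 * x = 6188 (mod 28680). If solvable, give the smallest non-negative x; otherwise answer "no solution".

12764

First find gcd(12307, 28680):
28680 = 2×12307 + 4066
12307 = 3×4066 + 109
4066 = 37×109 + 33
109 = 3×33 + 10
33 = 3×10 + 3
10 = 3×3 + 1
3 = 3×1 + 0
gcd = 1, so a unique solution mod 28680 exists.
Back-substitute for the Bézout coefficients:
1 = 10 − 3·3
1 = −3·33 + 10·10
1 = 10·109 − 33·33
1 = −33·4066 + 1231·109
1 = 1231·12307 − 3726·4066
1 = −3726·28680 + 8683·12307
So 12307·(8683) ≡ 1 (mod 28680), giving 12307⁻¹ ≡ 8683.
x ≡ 12307⁻¹·6188 ≡ 8683·6188 ≡ 12764 (mod 28680).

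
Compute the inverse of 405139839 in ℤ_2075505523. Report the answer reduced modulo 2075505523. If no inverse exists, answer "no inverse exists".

no inverse exists

Compute gcd(405139839, 2075505523):
2075505523 = 5·405139839 + 49806328
405139839 = 8·49806328 + 6689215
49806328 = 7·6689215 + 2981823
6689215 = 2·2981823 + 725569
2981823 = 4·725569 + 79547
725569 = 9·79547 + 9646
79547 = 8·9646 + 2379
9646 = 4·2379 + 130
2379 = 18·130 + 39
130 = 3·39 + 13
39 = 3·13 + 0
The gcd is 13, not 1, hence no inverse exists.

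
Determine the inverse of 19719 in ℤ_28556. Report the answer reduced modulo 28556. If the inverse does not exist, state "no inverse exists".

12735

gcd(28556, 19719) by repeated division:
28556 = 1*19719 + 8837
19719 = 2*8837 + 2045
8837 = 4*2045 + 657
2045 = 3*657 + 74
657 = 8*74 + 65
74 = 1*65 + 9
65 = 7*9 + 2
9 = 4*2 + 1
2 = 2*1 + 0
The gcd is 1. Working backward:
1 = 9 − 4·2
1 = −4·65 + 29·9
1 = 29·74 − 33·65
1 = −33·657 + 293·74
1 = 293·2045 − 912·657
1 = −912·8837 + 3941·2045
1 = 3941·19719 − 8794·8837
1 = −8794·28556 + 12735·19719
So 19719·12735 ≡ 1 (mod 28556).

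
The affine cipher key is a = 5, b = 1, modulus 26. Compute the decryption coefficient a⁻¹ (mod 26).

21

Apply the Euclidean algorithm to 26 and 5:
26 = 5*5 + 1
5 = 5*1 + 0
The gcd is 1. Working backward:
1 = 26 − 5·5
Hence 5⁻¹ ≡ -5 ≡ 21 (mod 26).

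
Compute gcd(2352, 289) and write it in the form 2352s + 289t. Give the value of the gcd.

1

Euclidean algorithm:
2352 = 8*289 + 40
289 = 7*40 + 9
40 = 4*9 + 4
9 = 2*4 + 1
4 = 4*1 + 0
gcd(2352, 289) = 1.
Express as a combination:
1 = 9 − 2·4
1 = −2·40 + 9·9
1 = 9·289 − 65·40
1 = −65·2352 + 529·289
So 1 = (-65)·2352 + (529)·289.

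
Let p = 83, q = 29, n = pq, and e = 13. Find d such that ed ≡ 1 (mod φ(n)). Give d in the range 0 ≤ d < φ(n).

φ(n) = (p−1)(q−1) = 82·28 = 2296.
Need d with 13·d ≡ 1 (mod 2296). Apply the extended Euclidean algorithm:
2296 = 176·13 + 8
13 = 1·8 + 5
8 = 1·5 + 3
5 = 1·3 + 2
3 = 1·2 + 1
2 = 2·1 + 0
Back-substitute:
1 = 3 − 2
1 = −5 + 2·3
1 = 2·8 − 3·5
1 = −3·13 + 5·8
1 = 5·2296 − 883·13
So 13·(-883) ≡ 1 (mod 2296), hence d ≡ -883 ≡ 1413 (mod 2296).

1413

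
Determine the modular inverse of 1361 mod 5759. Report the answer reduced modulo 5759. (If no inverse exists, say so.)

2395

gcd(5759, 1361) by repeated division:
5759 = 4·1361 + 315
1361 = 4·315 + 101
315 = 3·101 + 12
101 = 8·12 + 5
12 = 2·5 + 2
5 = 2·2 + 1
2 = 2·1 + 0
gcd = 1, so the inverse exists. Back-substitute:
1 = 5 − 2·2
1 = −2·12 + 5·5
1 = 5·101 − 42·12
1 = −42·315 + 131·101
1 = 131·1361 − 566·315
1 = −566·5759 + 2395·1361
So 1361·2395 ≡ 1 (mod 5759).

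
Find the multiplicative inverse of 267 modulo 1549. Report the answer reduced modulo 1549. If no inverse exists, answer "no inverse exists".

760

Apply the Euclidean algorithm to 1549 and 267:
1549 = 5*267 + 214
267 = 1*214 + 53
214 = 4*53 + 2
53 = 26*2 + 1
2 = 2*1 + 0
The gcd is 1. Working backward:
1 = 53 − 26·2
1 = −26·214 + 105·53
1 = 105·267 − 131·214
1 = −131·1549 + 760·267
So 267·760 ≡ 1 (mod 1549).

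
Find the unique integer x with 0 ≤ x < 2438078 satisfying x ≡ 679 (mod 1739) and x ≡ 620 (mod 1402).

1678814

Write x = 679 + 1739·k. Then 1739·k ≡ 620 − 679 ≡ 1343 (mod 1402).
Need 1739⁻¹ mod 1402. Extended Euclid on (1402, 337):
1402 = 4*337 + 54
337 = 6*54 + 13
54 = 4*13 + 2
13 = 6*2 + 1
2 = 2*1 + 0
Back-substitute:
1 = 13 − 6·2
1 = −6·54 + 25·13
1 = 25·337 − 156·54
1 = −156·1402 + 649·337
1739⁻¹ ≡ 649 (mod 1402), so k ≡ 649·1343 ≡ 965 (mod 1402).
x = 679 + 1739·965 = 1678814.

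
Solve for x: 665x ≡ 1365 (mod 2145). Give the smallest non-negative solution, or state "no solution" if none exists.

First find gcd(665, 2145):
2145 = 3·665 + 150
665 = 4·150 + 65
150 = 2·65 + 20
65 = 3·20 + 5
20 = 4·5 + 0
gcd = 5 and 5 | 1365, so solutions exist. Divide through by 5: 133x ≡ 273 (mod 429).
Now find 133⁻¹ mod 429:
429 = 3×133 + 30
133 = 4×30 + 13
30 = 2×13 + 4
13 = 3×4 + 1
4 = 4×1 + 0
Back-substitute:
1 = 13 − 3·4
1 = −3·30 + 7·13
1 = 7·133 − 31·30
1 = −31·429 + 100·133
So 133⁻¹ ≡ 100 (mod 429).
Then x ≡ 100·273 ≡ 273 (mod 429); the smallest non-negative solution is x = 273.

273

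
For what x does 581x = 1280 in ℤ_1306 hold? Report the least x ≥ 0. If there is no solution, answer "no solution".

998

First find gcd(581, 1306):
1306 = 2*581 + 144
581 = 4*144 + 5
144 = 28*5 + 4
5 = 1*4 + 1
4 = 4*1 + 0
gcd = 1, so a unique solution mod 1306 exists.
Back-substitute for the Bézout coefficients:
1 = 5 − 4
1 = −144 + 29·5
1 = 29·581 − 117·144
1 = −117·1306 + 263·581
So 581·(263) ≡ 1 (mod 1306), giving 581⁻¹ ≡ 263.
x ≡ 581⁻¹·1280 ≡ 263·1280 ≡ 998 (mod 1306).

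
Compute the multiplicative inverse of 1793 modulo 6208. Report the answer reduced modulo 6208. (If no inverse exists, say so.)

gcd(6208, 1793) by repeated division:
6208 = 3·1793 + 829
1793 = 2·829 + 135
829 = 6·135 + 19
135 = 7·19 + 2
19 = 9·2 + 1
2 = 2·1 + 0
Since gcd(1793, 6208) = 1, back-substitute to write 1 as a combination:
1 = 19 − 9·2
1 = −9·135 + 64·19
1 = 64·829 − 393·135
1 = −393·1793 + 850·829
1 = 850·6208 − 2943·1793
Thus 1793·(-2943) ≡ 1 (mod 6208); reducing, -2943 mod 6208 = 3265.

3265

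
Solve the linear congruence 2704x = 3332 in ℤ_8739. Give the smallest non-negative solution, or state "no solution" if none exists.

221

First find gcd(2704, 8739):
8739 = 3*2704 + 627
2704 = 4*627 + 196
627 = 3*196 + 39
196 = 5*39 + 1
39 = 39*1 + 0
gcd = 1, so a unique solution mod 8739 exists.
Back-substitute for the Bézout coefficients:
1 = 196 − 5·39
1 = −5·627 + 16·196
1 = 16·2704 − 69·627
1 = −69·8739 + 223·2704
So 2704·(223) ≡ 1 (mod 8739), giving 2704⁻¹ ≡ 223.
x ≡ 2704⁻¹·3332 ≡ 223·3332 ≡ 221 (mod 8739).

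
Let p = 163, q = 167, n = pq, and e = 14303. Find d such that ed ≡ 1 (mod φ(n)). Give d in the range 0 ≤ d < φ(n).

455

φ(n) = (p−1)(q−1) = 162·166 = 26892.
Need d with 14303·d ≡ 1 (mod 26892). Apply the extended Euclidean algorithm:
26892 = 1*14303 + 12589
14303 = 1*12589 + 1714
12589 = 7*1714 + 591
1714 = 2*591 + 532
591 = 1*532 + 59
532 = 9*59 + 1
59 = 59*1 + 0
Back-substitute:
1 = 532 − 9·59
1 = −9·591 + 10·532
1 = 10·1714 − 29·591
1 = −29·12589 + 213·1714
1 = 213·14303 − 242·12589
1 = −242·26892 + 455·14303
So 14303·455 ≡ 1 (mod 26892), hence d = 455.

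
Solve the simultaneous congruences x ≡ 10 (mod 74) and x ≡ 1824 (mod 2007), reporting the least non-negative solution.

Write x = 10 + 74·k. Then 74·k ≡ 1824 − 10 ≡ 1814 (mod 2007).
Need 74⁻¹ mod 2007. Extended Euclid on (2007, 74):
2007 = 27*74 + 9
74 = 8*9 + 2
9 = 4*2 + 1
2 = 2*1 + 0
Back-substitute:
1 = 9 − 4·2
1 = −4·74 + 33·9
1 = 33·2007 − 895·74
74⁻¹ ≡ 1112 (mod 2007), so k ≡ 1112·1814 ≡ 133 (mod 2007).
x = 10 + 74·133 = 9852.

9852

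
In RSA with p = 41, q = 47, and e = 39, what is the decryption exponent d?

519

φ(n) = (p−1)(q−1) = 40·46 = 1840.
Need d with 39·d ≡ 1 (mod 1840). Apply the extended Euclidean algorithm:
1840 = 47*39 + 7
39 = 5*7 + 4
7 = 1*4 + 3
4 = 1*3 + 1
3 = 3*1 + 0
Back-substitute:
1 = 4 − 3
1 = −7 + 2·4
1 = 2·39 − 11·7
1 = −11·1840 + 519·39
So 39·519 ≡ 1 (mod 1840), hence d = 519.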